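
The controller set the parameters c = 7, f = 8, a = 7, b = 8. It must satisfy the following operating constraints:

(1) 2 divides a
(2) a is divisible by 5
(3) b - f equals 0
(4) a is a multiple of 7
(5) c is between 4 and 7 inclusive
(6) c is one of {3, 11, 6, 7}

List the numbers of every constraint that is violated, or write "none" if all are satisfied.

No — constraints 1 and 2 are not satisfied.

(1) 7 = 2*3 + 1, so 2 does not divide 7 — does not hold.
(2) 7 = 5*1 + 2, so 5 does not divide 7 — does not hold.
(3) b - f = 8 - 8 = 0 — holds.
(4) 7 / 7 = 1, so 7 divides 7 — holds.
(5) c = 7 lies in [4, 7] — holds.
(6) c = 7 is in {3, 11, 6, 7} — holds.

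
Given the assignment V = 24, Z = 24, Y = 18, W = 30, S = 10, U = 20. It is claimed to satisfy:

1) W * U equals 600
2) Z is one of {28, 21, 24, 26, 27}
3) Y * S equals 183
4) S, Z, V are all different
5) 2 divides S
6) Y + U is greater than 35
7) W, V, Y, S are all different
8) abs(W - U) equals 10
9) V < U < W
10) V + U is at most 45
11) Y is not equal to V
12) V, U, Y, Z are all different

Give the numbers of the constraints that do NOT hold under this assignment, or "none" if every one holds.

1) W * U = 30 * 20 = 600  true
2) Z = 24 is in {28, 21, 24, 26, 27}  true
3) Y * S = 18 * 10 = 180, not 183  false
4) Z = V = 24, not all different  false
5) 10 / 2 = 5, so 2 divides 10  true
6) Y + U = 18 + 20 = 38; 38 > 35  true
7) values 30, 24, 18, 10 are pairwise distinct  true
8) abs(30 - 20) = 10  true
9) values 24, 20, 30; V = 24 is not < U = 20  false
10) V + U = 24 + 20 = 44; 44 ≤ 45  true
11) Y = 18, V = 24; distinct  true
12) V = Z = 24, not all different  false

The assignment fails constraints 3, 4, 9, and 12.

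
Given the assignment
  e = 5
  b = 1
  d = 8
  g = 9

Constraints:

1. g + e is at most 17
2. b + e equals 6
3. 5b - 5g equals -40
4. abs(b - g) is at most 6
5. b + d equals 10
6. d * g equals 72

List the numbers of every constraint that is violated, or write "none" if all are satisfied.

Constraints 4 and 5 do not hold.

1. g + e = 9 + 5 = 14; 14 ≤ 17  true
2. b + e = 1 + 5 = 6  true
3. 5b - 5g = 5(1) - 5(9) = -40  true
4. abs(1 - 9) = 8; 8 > 6, exceeds bound 6  false
5. b + d = 1 + 8 = 9, not 10  false
6. d * g = 8 * 9 = 72  true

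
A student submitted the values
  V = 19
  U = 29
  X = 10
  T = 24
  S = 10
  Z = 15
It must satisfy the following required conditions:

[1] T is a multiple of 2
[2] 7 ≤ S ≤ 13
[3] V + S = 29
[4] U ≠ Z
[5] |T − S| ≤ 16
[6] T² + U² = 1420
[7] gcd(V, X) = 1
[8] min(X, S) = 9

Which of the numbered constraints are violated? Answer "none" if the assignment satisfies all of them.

Violated: 6 and 8.

[1] 24 / 2 = 12, so 2 divides 24 — holds.
[2] S = 10 lies in [7, 13] — holds.
[3] V + S = 19 + 10 = 29 — holds.
[4] U = 29, Z = 15; distinct — holds.
[5] |24 − 10| = 14; 14 ≤ 16 — holds.
[6] T² + U² = 24² + 29² = 576 + 841 = 1417, not 1420 — fails.
[7] gcd(19, 10) = 1 — holds.
[8] min(10, 10) = 10, not 9 — fails.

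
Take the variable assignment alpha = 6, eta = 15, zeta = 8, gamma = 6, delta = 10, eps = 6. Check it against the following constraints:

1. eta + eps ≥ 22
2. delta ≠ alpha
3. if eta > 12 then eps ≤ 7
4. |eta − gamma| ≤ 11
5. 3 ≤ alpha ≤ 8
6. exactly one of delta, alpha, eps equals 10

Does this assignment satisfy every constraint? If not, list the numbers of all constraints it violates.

1. eta + eps = 15 + 6 = 21; 21 < 22, bound 22 not met  ✗
2. delta = 10, alpha = 6; distinct  ✓
3. eta = 15 > 12, so we need eps ≤ 7; eps = 6 ≤ 7  ✓
4. |15 − 6| = 9; 9 ≤ 11  ✓
5. alpha = 6 lies in [3, 8]  ✓
6. delta=10, alpha=6, eps=6; 1 of them equals 10  ✓

Constraint 1 does not hold.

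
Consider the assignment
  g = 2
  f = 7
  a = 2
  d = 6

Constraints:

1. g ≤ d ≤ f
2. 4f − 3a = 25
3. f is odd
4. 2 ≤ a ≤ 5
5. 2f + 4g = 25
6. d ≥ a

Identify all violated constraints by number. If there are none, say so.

1. values 2 ≤ 6 ≤ 7  holds
2. 4f − 3a = 4(7) − 3(2) = 22, not 25  fails
3. f = 7 is odd  holds
4. a = 2 lies in [2, 5]  holds
5. 2f + 4g = 2(7) + 4(2) = 22, not 25  fails
6. d = 6, a = 2; 6 ≥ 2  holds

No — constraints 2, 5 are not satisfied.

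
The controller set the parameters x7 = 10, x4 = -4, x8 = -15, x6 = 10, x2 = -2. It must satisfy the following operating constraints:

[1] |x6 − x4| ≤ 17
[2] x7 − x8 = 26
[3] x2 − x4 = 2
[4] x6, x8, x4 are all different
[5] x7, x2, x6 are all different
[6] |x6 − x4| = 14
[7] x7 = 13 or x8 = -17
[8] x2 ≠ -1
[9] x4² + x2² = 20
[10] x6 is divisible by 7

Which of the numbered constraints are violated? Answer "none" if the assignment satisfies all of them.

No — constraints 2, 5, 7, 10 are not satisfied.

[1] |10 − (-4)| = 14; 14 ≤ 17  yes
[2] x7 − x8 = 10 − (-15) = 25, not 26  no
[3] x2 − x4 = -2 − (-4) = 2  yes
[4] values 10, -15, -4 are pairwise distinct  yes
[5] x7 = x6 = 10, not all different  no
[6] |10 − (-4)| = 14  yes
[7] x7 = 10 ≠ 13 and x8 = -15 ≠ -17; both disjuncts false  no
[8] x2 = -2, and -2 ≠ -1  yes
[9] x4² + x2² = (-4)² + (-2)² = 16 + 4 = 20  yes
[10] 10 = 7×1 + 3, so 7 does not divide 10  no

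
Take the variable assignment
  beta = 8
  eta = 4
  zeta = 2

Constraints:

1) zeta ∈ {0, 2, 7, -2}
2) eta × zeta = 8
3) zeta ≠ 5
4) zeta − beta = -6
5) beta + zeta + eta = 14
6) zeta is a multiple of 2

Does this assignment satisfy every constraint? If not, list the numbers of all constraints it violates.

1) zeta = 2 is in {0, 2, 7, -2} — satisfied.
2) eta × zeta = 4 × 2 = 8 — satisfied.
3) zeta = 2, and 2 ≠ 5 — satisfied.
4) zeta − beta = 2 − 8 = -6 — satisfied.
5) beta + zeta + eta = 8 + 2 + 4 = 14 — satisfied.
6) 2 / 2 = 1, so 2 divides 2 — satisfied.

No violations.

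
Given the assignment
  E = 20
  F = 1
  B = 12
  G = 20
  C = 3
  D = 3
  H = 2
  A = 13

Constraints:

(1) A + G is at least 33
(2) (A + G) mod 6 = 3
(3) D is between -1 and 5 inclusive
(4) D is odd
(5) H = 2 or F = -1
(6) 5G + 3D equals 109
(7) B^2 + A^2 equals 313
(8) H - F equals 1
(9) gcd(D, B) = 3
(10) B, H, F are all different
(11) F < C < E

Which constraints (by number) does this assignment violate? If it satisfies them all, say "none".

No violations.

(1) A + G = 13 + 20 = 33; 33 ≥ 33  holds
(2) A + G = 33; 33 mod 6 = 3  holds
(3) D = 3 lies in [-1, 5]  holds
(4) D = 3 is odd  holds
(5) H = 2 = 2 (first disjunct)  holds
(6) 5G + 3D = 5(20) + 3(3) = 109  holds
(7) B^2 + A^2 = 12^2 + 13^2 = 144 + 169 = 313  holds
(8) H - F = 2 - 1 = 1  holds
(9) gcd(3, 12) = 3  holds
(10) values 12, 2, 1 are pairwise distinct  holds
(11) values 1 < 3 < 20  holds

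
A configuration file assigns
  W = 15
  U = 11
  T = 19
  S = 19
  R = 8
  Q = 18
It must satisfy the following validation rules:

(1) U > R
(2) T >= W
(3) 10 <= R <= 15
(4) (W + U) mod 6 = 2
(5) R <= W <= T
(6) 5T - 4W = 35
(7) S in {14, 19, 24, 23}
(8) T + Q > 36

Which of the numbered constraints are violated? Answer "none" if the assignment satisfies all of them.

Violated: 3.

(1) U = 11, R = 8; 11 > 8 — holds.
(2) T = 19, W = 15; 19 ≥ 15 — holds.
(3) R = 8 is outside [10, 15] — fails.
(4) W + U = 26; 26 mod 6 = 2 — holds.
(5) values 8 <= 15 <= 19 — holds.
(6) 5T - 4W = 5(19) - 4(15) = 35 — holds.
(7) S = 19 is in {14, 19, 24, 23} — holds.
(8) T + Q = 19 + 18 = 37; 37 > 36 — holds.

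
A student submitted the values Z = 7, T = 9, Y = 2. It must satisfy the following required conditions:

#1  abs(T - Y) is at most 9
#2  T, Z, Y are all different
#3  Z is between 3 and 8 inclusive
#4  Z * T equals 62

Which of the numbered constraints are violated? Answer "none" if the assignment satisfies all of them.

#1 abs(9 - 2) = 7; 7 ≤ 9 — satisfied.
#2 values 9, 7, 2 are pairwise distinct — satisfied.
#3 Z = 7 lies in [3, 8] — satisfied.
#4 Z * T = 7 * 9 = 63, not 62 — violated.

Constraint 4 does not hold.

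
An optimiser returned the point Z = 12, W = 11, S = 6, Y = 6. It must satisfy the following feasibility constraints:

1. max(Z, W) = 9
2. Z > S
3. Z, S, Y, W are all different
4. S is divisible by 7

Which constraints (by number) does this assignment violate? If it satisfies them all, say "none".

1. max(12, 11) = 12, not 9  FAIL
2. Z = 12, S = 6; 12 > 6  OK
3. S = Y = 6, not all different  FAIL
4. 6 = 7×0 + 6, so 7 does not divide 6  FAIL

The assignment fails constraints 1, 3, and 4.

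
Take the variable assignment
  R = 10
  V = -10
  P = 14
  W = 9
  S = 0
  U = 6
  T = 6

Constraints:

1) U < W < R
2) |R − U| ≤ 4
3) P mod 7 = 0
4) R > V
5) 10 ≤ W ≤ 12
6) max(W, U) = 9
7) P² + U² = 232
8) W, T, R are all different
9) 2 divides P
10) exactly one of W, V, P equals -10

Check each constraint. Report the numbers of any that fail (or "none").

Constraint 5 is violated.

1) values 6 < 9 < 10 — holds.
2) |10 − 6| = 4; 4 ≤ 4 — holds.
3) 14 mod 7 = 0 — holds.
4) R = 10, V = -10; 10 > -10 — holds.
5) W = 9 is outside [10, 12] — fails.
6) max(9, 6) = 9 — holds.
7) P² + U² = 14² + 6² = 196 + 36 = 232 — holds.
8) values 9, 6, 10 are pairwise distinct — holds.
9) 14 / 2 = 7, so 2 divides 14 — holds.
10) W=9, V=-10, P=14; 1 of them equals -10 — holds.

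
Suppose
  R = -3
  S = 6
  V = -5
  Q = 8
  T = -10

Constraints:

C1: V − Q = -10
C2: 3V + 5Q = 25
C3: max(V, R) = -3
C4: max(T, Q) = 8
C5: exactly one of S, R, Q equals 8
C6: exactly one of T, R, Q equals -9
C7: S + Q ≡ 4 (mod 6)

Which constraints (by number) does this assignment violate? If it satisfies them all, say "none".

C1: V − Q = -5 − 8 = -13, not -10 — violated.
C2: 3V + 5Q = 3(-5) + 5(8) = 25 — OK.
C3: max(-5, -3) = -3 — OK.
C4: max(-10, 8) = 8 — OK.
C5: S=6, R=-3, Q=8; 1 of them equals 8 — OK.
C6: T=-10, R=-3, Q=8; 0 of them equal -9, not exactly one — violated.
C7: S + Q = 14; 14 mod 6 = 2, not 4 — violated.

No — constraints 1, 6, and 7 are not satisfied.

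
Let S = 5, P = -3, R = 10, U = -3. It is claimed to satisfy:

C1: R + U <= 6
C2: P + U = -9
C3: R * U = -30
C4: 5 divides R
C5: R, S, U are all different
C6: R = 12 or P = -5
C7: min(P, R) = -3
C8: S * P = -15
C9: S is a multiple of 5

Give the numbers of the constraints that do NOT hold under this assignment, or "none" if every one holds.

C1: R + U = 10 + (-3) = 7; 7 > 6, bound 6 not met  ✘
C2: P + U = -3 + (-3) = -6, not -9  ✘
C3: R * U = 10 * (-3) = -30  ✔
C4: 10 / 5 = 2, so 5 divides 10  ✔
C5: values 10, 5, -3 are pairwise distinct  ✔
C6: R = 10 ≠ 12 and P = -3 ≠ -5; both disjuncts false  ✘
C7: min(-3, 10) = -3  ✔
C8: S * P = 5 * (-3) = -15  ✔
C9: 5 / 5 = 1, so 5 divides 5  ✔

Violated: 1, 2, and 6.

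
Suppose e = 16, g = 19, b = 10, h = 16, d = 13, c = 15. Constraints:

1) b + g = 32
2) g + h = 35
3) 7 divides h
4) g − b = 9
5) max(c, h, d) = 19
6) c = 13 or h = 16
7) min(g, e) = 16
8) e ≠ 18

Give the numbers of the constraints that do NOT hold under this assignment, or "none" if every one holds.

1) b + g = 10 + 19 = 29, not 32 — fails.
2) g + h = 19 + 16 = 35 — holds.
3) 16 = 7×2 + 2, so 7 does not divide 16 — fails.
4) g − b = 19 − 10 = 9 — holds.
5) max(15, 16, 13) = 16, not 19 — fails.
6) c = 15 ≠ 13, but h = 16 = 16 (second disjunct) — holds.
7) min(19, 16) = 16 — holds.
8) e = 16, and 16 ≠ 18 — holds.

No — constraints 1, 3, and 5 are not satisfied.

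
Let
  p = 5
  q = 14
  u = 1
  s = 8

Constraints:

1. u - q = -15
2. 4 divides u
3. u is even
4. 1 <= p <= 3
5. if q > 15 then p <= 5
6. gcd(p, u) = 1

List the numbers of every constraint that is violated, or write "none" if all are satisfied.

1. u - q = 1 - 14 = -13, not -15 — violated.
2. 1 = 4*0 + 1, so 4 does not divide 1 — violated.
3. u = 1 is odd — violated.
4. p = 5 is outside [1, 3] — violated.
5. q = 14, not > 15; antecedent false, conditional vacuously true — satisfied.
6. gcd(5, 1) = 1 — satisfied.

Violated: 1, 2, 3, and 4.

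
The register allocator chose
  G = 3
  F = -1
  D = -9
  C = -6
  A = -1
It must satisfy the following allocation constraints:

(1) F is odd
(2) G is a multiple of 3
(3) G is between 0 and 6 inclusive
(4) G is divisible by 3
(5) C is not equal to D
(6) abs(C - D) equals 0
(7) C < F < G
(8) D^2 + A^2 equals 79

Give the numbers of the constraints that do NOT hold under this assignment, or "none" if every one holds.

Constraints 6 and 8 do not hold.

(1) F = -1 is odd — satisfied.
(2) 3 / 3 = 1, so 3 divides 3 — satisfied.
(3) G = 3 lies in [0, 6] — satisfied.
(4) 3 / 3 = 1, so 3 divides 3 — satisfied.
(5) C = -6, D = -9; distinct — satisfied.
(6) abs(-6 - (-9)) = 3, not 0 — violated.
(7) values -6 < -1 < 3 — satisfied.
(8) D^2 + A^2 = (-9)^2 + (-1)^2 = 81 + 1 = 82, not 79 — violated.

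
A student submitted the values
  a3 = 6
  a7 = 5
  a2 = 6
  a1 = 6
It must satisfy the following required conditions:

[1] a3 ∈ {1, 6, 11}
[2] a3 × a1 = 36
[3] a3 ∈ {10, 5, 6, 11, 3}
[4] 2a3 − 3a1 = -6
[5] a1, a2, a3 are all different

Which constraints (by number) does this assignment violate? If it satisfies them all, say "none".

Constraint 5 is violated.

[1] a3 = 6 is in {1, 6, 11}  true
[2] a3 × a1 = 6 × 6 = 36  true
[3] a3 = 6 is in {10, 5, 6, 11, 3}  true
[4] 2a3 − 3a1 = 2(6) − 3(6) = -6  true
[5] a1 = a2 = 6, not all different  false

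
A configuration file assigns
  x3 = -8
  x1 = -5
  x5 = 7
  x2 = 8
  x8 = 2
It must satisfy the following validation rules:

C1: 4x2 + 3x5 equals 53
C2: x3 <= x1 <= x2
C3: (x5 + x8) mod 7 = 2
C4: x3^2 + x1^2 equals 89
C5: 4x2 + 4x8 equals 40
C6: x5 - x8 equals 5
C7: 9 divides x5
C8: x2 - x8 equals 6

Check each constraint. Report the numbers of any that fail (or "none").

C1: 4x2 + 3x5 = 4(8) + 3(7) = 53  ✓
C2: values -8 <= -5 <= 8  ✓
C3: x5 + x8 = 9; 9 mod 7 = 2  ✓
C4: x3^2 + x1^2 = (-8)^2 + (-5)^2 = 64 + 25 = 89  ✓
C5: 4x2 + 4x8 = 4(8) + 4(2) = 40  ✓
C6: x5 - x8 = 7 - 2 = 5  ✓
C7: 7 = 9*0 + 7, so 9 does not divide 7  ✗
C8: x2 - x8 = 8 - 2 = 6  ✓

No — constraint 7 is not satisfied.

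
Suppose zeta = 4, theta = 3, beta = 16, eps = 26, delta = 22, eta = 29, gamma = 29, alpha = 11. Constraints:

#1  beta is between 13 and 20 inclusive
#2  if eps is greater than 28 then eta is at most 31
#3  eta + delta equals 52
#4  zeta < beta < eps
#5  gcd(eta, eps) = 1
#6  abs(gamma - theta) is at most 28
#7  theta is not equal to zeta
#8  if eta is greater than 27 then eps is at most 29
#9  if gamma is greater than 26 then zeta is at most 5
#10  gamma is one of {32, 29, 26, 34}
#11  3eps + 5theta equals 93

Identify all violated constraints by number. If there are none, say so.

#1 beta = 16 lies in [13, 20]  true
#2 eps = 26, not > 28; antecedent false, conditional vacuously true  true
#3 eta + delta = 29 + 22 = 51, not 52  false
#4 values 4 < 16 < 26  true
#5 gcd(29, 26) = 1  true
#6 abs(29 - 3) = 26; 26 ≤ 28  true
#7 theta = 3, zeta = 4; distinct  true
#8 eta = 29 > 27, so we need eps ≤ 29; eps = 26 ≤ 29  true
#9 gamma = 29 > 26, so we need zeta ≤ 5; zeta = 4 ≤ 5  true
#10 gamma = 29 is in {32, 29, 26, 34}  true
#11 3eps + 5theta = 3(26) + 5(3) = 93  true

Violated: 3.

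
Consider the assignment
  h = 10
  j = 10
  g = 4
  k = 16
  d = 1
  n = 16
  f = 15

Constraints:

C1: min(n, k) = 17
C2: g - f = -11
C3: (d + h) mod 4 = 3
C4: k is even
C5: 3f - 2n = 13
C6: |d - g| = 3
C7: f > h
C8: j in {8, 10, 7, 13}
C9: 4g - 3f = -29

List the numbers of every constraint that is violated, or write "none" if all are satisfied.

Constraint 1 does not hold.

C1: min(16, 16) = 16, not 17  false
C2: g - f = 4 - 15 = -11  true
C3: d + h = 11; 11 mod 4 = 3  true
C4: k = 16 is even  true
C5: 3f - 2n = 3(15) - 2(16) = 13  true
C6: |1 - 4| = 3  true
C7: f = 15, h = 10; 15 > 10  true
C8: j = 10 is in {8, 10, 7, 13}  true
C9: 4g - 3f = 4(4) - 3(15) = -29  true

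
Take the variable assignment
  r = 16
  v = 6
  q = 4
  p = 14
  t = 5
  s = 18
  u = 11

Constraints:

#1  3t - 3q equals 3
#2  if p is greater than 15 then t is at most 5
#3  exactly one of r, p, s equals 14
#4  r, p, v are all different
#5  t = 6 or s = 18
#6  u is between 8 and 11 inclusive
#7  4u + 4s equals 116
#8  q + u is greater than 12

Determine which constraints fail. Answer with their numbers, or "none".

#1 3t - 3q = 3(5) - 3(4) = 3 — holds.
#2 p = 14, not > 15; antecedent false, conditional vacuously true — holds.
#3 r=16, p=14, s=18; 1 of them equals 14 — holds.
#4 values 16, 14, 6 are pairwise distinct — holds.
#5 t = 5 ≠ 6, but s = 18 = 18 (second disjunct) — holds.
#6 u = 11 lies in [8, 11] — holds.
#7 4u + 4s = 4(11) + 4(18) = 116 — holds.
#8 q + u = 4 + 11 = 15; 15 > 12 — holds.

All constraints are satisfied.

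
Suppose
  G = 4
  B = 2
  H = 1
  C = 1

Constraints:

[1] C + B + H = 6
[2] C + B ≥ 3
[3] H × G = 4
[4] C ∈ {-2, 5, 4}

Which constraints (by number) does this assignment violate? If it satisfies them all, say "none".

[1] C + B + H = 1 + 2 + 1 = 4, not 6  fails
[2] C + B = 1 + 2 = 3; 3 ≥ 3  holds
[3] H × G = 1 × 4 = 4  holds
[4] C = 1 is not in {-2, 5, 4}  fails

No — constraints 1, 4 are not satisfied.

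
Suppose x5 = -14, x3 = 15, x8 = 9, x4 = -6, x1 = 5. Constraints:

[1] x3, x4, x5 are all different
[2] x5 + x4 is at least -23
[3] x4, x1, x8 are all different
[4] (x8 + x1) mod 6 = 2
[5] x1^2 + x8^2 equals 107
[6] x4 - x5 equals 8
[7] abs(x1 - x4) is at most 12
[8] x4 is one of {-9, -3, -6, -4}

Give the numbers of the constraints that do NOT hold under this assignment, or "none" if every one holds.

Violated: 5.

[1] values 15, -6, -14 are pairwise distinct — holds.
[2] x5 + x4 = -14 + (-6) = -20; -20 ≥ -23 — holds.
[3] values -6, 5, 9 are pairwise distinct — holds.
[4] x8 + x1 = 14; 14 mod 6 = 2 — holds.
[5] x1^2 + x8^2 = 5^2 + 9^2 = 25 + 81 = 106, not 107 — does not hold.
[6] x4 - x5 = -6 - (-14) = 8 — holds.
[7] abs(5 - (-6)) = 11; 11 ≤ 12 — holds.
[8] x4 = -6 is in {-9, -3, -6, -4} — holds.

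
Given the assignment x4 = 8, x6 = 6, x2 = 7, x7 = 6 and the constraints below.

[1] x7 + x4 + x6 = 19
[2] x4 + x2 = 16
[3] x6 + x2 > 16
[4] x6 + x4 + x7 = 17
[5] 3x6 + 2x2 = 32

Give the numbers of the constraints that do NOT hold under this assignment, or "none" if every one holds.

[1] x7 + x4 + x6 = 6 + 8 + 6 = 20, not 19 — does not hold.
[2] x4 + x2 = 8 + 7 = 15, not 16 — does not hold.
[3] x6 + x2 = 6 + 7 = 13; 13 ≤ 16, bound 16 not met — does not hold.
[4] x6 + x4 + x7 = 6 + 8 + 6 = 20, not 17 — does not hold.
[5] 3x6 + 2x2 = 3(6) + 2(7) = 32 — holds.

Constraints 1, 2, 3, 4 do not hold.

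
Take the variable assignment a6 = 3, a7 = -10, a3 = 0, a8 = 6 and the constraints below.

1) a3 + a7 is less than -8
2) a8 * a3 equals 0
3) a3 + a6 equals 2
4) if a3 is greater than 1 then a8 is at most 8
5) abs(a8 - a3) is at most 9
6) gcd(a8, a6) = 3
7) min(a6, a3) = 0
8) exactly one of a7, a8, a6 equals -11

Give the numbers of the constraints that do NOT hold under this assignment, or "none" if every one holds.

No — constraints 3 and 8 are not satisfied.

1) a3 + a7 = 0 + (-10) = -10; -10 < -8 — satisfied.
2) a8 * a3 = 6 * 0 = 0 — satisfied.
3) a3 + a6 = 0 + 3 = 3, not 2 — violated.
4) a3 = 0, not > 1; antecedent false, conditional vacuously true — satisfied.
5) abs(6 - 0) = 6; 6 ≤ 9 — satisfied.
6) gcd(6, 3) = 3 — satisfied.
7) min(3, 0) = 0 — satisfied.
8) a7=-10, a8=6, a6=3; 0 of them equal -11, not exactly one — violated.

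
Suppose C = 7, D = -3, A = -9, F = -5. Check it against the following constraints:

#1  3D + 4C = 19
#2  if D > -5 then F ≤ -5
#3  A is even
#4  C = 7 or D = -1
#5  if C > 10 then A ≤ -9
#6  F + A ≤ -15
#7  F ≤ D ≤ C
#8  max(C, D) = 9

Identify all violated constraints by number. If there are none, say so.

#1 3D + 4C = 3(-3) + 4(7) = 19  OK
#2 D = -3 > -5, so we need F ≤ -5; F = -5 ≤ -5  OK
#3 A = -9 is odd  FAIL
#4 C = 7 = 7 (first disjunct)  OK
#5 C = 7, not > 10; antecedent false, conditional vacuously true  OK
#6 F + A = -5 + (-9) = -14; -14 > -15, bound -15 not met  FAIL
#7 values -5 ≤ -3 ≤ 7  OK
#8 max(7, -3) = 7, not 9  FAIL

Violated: 3, 6, 8.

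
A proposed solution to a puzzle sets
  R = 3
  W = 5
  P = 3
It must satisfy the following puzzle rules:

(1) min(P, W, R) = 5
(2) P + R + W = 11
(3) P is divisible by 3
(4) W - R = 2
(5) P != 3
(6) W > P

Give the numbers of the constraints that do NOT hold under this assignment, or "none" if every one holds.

Constraints 1 and 5 do not hold.

(1) min(3, 5, 3) = 3, not 5  ✗
(2) P + R + W = 3 + 3 + 5 = 11  ✓
(3) 3 / 3 = 1, so 3 divides 3  ✓
(4) W - R = 5 - 3 = 2  ✓
(5) P = 3, but 3 is required to differ  ✗
(6) W = 5, P = 3; 5 > 3  ✓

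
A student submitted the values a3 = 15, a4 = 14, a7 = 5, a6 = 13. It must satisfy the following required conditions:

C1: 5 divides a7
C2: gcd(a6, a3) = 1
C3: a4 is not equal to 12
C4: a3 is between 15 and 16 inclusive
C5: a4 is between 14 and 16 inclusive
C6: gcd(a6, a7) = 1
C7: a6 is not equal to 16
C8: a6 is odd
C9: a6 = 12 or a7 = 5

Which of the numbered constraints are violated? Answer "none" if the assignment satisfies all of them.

C1: 5 / 5 = 1, so 5 divides 5  true
C2: gcd(13, 15) = 1  true
C3: a4 = 14, and 14 ≠ 12  true
C4: a3 = 15 lies in [15, 16]  true
C5: a4 = 14 lies in [14, 16]  true
C6: gcd(13, 5) = 1  true
C7: a6 = 13, and 13 ≠ 16  true
C8: a6 = 13 is odd  true
C9: a6 = 13 ≠ 12, but a7 = 5 = 5 (second disjunct)  true

None — every constraint holds.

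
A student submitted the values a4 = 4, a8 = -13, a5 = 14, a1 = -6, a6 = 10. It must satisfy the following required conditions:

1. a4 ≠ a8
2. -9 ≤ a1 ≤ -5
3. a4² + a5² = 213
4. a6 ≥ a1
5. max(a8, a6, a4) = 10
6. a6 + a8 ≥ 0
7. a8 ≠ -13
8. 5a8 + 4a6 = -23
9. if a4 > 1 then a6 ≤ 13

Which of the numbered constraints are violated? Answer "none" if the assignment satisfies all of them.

Constraints 3, 6, 7, 8 are violated.

1. a4 = 4, a8 = -13; distinct — OK.
2. a1 = -6 lies in [-9, -5] — OK.
3. a4² + a5² = 4² + 14² = 16 + 196 = 212, not 213 — violated.
4. a6 = 10, a1 = -6; 10 ≥ -6 — OK.
5. max(-13, 10, 4) = 10 — OK.
6. a6 + a8 = 10 + (-13) = -3; -3 < 0, bound 0 not met — violated.
7. a8 = -13, but -13 is required to differ — violated.
8. 5a8 + 4a6 = 5(-13) + 4(10) = -25, not -23 — violated.
9. a4 = 4 > 1, so we need a6 ≤ 13; a6 = 10 ≤ 13 — OK.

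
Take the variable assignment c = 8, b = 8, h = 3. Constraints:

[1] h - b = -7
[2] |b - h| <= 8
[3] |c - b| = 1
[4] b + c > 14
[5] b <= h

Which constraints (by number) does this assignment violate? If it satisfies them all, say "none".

Constraints 1, 3, and 5 do not hold.

[1] h - b = 3 - 8 = -5, not -7  fails
[2] |8 - 3| = 5; 5 ≤ 8  holds
[3] |8 - 8| = 0, not 1  fails
[4] b + c = 8 + 8 = 16; 16 > 14  holds
[5] b = 8, h = 3; 8 > 3 (want ≤)  fails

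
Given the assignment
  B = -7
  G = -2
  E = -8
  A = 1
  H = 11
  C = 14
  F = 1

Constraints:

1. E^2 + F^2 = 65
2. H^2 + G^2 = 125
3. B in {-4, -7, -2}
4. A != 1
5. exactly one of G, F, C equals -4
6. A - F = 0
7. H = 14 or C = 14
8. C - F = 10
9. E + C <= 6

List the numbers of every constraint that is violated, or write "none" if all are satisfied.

1. E^2 + F^2 = (-8)^2 + 1^2 = 64 + 1 = 65 — satisfied.
2. H^2 + G^2 = 11^2 + (-2)^2 = 121 + 4 = 125 — satisfied.
3. B = -7 is in {-4, -7, -2} — satisfied.
4. A = 1, but 1 is required to differ — violated.
5. G=-2, F=1, C=14; 0 of them equal -4, not exactly one — violated.
6. A - F = 1 - 1 = 0 — satisfied.
7. H = 11 ≠ 14, but C = 14 = 14 (second disjunct) — satisfied.
8. C - F = 14 - 1 = 13, not 10 — violated.
9. E + C = -8 + 14 = 6; 6 ≤ 6 — satisfied.

Constraints 4, 5, and 8 do not hold.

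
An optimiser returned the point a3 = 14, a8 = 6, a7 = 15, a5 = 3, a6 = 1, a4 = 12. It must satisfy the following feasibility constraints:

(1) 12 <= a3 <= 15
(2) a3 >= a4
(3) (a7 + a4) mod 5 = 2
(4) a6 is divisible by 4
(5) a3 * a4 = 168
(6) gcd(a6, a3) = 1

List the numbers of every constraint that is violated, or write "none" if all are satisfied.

Constraint 4 is violated.

(1) a3 = 14 lies in [12, 15]  yes
(2) a3 = 14, a4 = 12; 14 ≥ 12  yes
(3) a7 + a4 = 27; 27 mod 5 = 2  yes
(4) 1 = 4*0 + 1, so 4 does not divide 1  no
(5) a3 * a4 = 14 * 12 = 168  yes
(6) gcd(1, 14) = 1  yes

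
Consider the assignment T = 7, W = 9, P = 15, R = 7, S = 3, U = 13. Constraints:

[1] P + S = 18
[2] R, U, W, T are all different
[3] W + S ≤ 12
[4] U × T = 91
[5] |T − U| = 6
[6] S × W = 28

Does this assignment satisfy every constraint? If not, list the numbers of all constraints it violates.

[1] P + S = 15 + 3 = 18  holds
[2] R = T = 7, not all different  fails
[3] W + S = 9 + 3 = 12; 12 ≤ 12  holds
[4] U × T = 13 × 7 = 91  holds
[5] |7 − 13| = 6  holds
[6] S × W = 3 × 9 = 27, not 28  fails

Constraints 2 and 6 do not hold.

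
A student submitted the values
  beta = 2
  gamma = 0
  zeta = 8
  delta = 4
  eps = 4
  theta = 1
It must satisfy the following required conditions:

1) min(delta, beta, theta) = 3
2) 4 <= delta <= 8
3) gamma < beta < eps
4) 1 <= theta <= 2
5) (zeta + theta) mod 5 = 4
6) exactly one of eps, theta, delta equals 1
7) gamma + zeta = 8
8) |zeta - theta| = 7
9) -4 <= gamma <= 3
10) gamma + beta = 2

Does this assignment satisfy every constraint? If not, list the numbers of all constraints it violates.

1) min(4, 2, 1) = 1, not 3  false
2) delta = 4 lies in [4, 8]  true
3) values 0 < 2 < 4  true
4) theta = 1 lies in [1, 2]  true
5) zeta + theta = 9; 9 mod 5 = 4  true
6) eps=4, theta=1, delta=4; 1 of them equals 1  true
7) gamma + zeta = 0 + 8 = 8  true
8) |8 - 1| = 7  true
9) gamma = 0 lies in [-4, 3]  true
10) gamma + beta = 0 + 2 = 2  true

The assignment fails constraint 1.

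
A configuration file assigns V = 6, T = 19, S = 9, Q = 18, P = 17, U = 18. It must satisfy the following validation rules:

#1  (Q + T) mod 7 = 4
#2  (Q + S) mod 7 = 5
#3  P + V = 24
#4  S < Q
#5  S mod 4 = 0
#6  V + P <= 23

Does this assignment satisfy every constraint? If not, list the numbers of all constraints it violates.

#1 Q + T = 37; 37 mod 7 = 2, not 4  false
#2 Q + S = 27; 27 mod 7 = 6, not 5  false
#3 P + V = 17 + 6 = 23, not 24  false
#4 S = 9, Q = 18; 9 < 18  true
#5 9 mod 4 = 1, not 0  false
#6 V + P = 6 + 17 = 23; 23 ≤ 23  true

Constraints 1, 2, 3, and 5 do not hold.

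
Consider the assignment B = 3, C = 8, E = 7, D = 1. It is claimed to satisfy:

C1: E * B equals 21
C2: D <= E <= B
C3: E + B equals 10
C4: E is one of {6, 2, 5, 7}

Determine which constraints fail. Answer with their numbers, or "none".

C1: E * B = 7 * 3 = 21  holds
C2: values 1, 7, 3; E = 7 is not <= B = 3  fails
C3: E + B = 7 + 3 = 10  holds
C4: E = 7 is in {6, 2, 5, 7}  holds

Constraint 2 does not hold.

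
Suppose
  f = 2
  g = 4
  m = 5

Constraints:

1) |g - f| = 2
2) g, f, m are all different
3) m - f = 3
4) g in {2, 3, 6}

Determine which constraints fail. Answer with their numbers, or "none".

Constraint 4 is violated.

1) |4 - 2| = 2  holds
2) values 4, 2, 5 are pairwise distinct  holds
3) m - f = 5 - 2 = 3  holds
4) g = 4 is not in {2, 3, 6}  fails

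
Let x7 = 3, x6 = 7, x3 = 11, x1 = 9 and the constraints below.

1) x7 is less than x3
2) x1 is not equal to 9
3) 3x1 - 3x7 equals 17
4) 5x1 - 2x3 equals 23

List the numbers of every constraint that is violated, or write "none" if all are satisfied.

1) x7 = 3, x3 = 11; 3 < 11 — satisfied.
2) x1 = 9, but 9 is required to differ — violated.
3) 3x1 - 3x7 = 3(9) - 3(3) = 18, not 17 — violated.
4) 5x1 - 2x3 = 5(9) - 2(11) = 23 — satisfied.

Constraints 2 and 3 do not hold.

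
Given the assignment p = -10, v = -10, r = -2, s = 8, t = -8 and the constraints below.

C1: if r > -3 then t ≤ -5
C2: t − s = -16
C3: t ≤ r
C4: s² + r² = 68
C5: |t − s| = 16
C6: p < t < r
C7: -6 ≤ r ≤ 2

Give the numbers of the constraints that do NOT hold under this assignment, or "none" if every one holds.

Yes — all constraints hold.

C1: r = -2 > -3, so we need t ≤ -5; t = -8 ≤ -5 — holds.
C2: t − s = -8 − 8 = -16 — holds.
C3: t = -8, r = -2; -8 ≤ -2 — holds.
C4: s² + r² = 8² + (-2)² = 64 + 4 = 68 — holds.
C5: |-8 − 8| = 16 — holds.
C6: values -10 < -8 < -2 — holds.
C7: r = -2 lies in [-6, 2] — holds.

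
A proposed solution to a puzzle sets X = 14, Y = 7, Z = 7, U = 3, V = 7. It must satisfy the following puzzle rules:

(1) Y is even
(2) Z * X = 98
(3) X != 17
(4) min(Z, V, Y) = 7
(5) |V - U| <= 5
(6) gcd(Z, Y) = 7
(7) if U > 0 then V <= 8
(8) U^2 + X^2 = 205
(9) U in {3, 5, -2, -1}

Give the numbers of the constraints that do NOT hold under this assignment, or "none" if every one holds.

(1) Y = 7 is odd — fails.
(2) Z * X = 7 * 14 = 98 — holds.
(3) X = 14, and 14 ≠ 17 — holds.
(4) min(7, 7, 7) = 7 — holds.
(5) |7 - 3| = 4; 4 ≤ 5 — holds.
(6) gcd(7, 7) = 7 — holds.
(7) U = 3 > 0, so we need V ≤ 8; V = 7 ≤ 8 — holds.
(8) U^2 + X^2 = 3^2 + 14^2 = 9 + 196 = 205 — holds.
(9) U = 3 is in {3, 5, -2, -1} — holds.

The assignment fails constraint 1.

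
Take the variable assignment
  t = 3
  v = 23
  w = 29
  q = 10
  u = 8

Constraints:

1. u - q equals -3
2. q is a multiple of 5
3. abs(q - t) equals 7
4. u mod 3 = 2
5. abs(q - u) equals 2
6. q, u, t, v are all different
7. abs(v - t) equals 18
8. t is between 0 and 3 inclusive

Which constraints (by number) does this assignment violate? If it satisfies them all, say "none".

No — constraints 1 and 7 are not satisfied.

1. u - q = 8 - 10 = -2, not -3 — violated.
2. 10 / 5 = 2, so 5 divides 10 — satisfied.
3. abs(10 - 3) = 7 — satisfied.
4. 8 mod 3 = 2 — satisfied.
5. abs(10 - 8) = 2 — satisfied.
6. values 10, 8, 3, 23 are pairwise distinct — satisfied.
7. abs(23 - 3) = 20, not 18 — violated.
8. t = 3 lies in [0, 3] — satisfied.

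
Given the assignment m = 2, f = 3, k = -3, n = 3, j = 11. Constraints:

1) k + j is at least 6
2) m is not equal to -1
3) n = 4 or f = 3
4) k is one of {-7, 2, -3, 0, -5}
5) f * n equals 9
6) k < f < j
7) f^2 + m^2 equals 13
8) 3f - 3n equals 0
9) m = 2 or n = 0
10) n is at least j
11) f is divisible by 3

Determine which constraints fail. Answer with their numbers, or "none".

Violated: 10.

1) k + j = -3 + 11 = 8; 8 ≥ 6 — holds.
2) m = 2, and 2 ≠ -1 — holds.
3) n = 3 ≠ 4, but f = 3 = 3 (second disjunct) — holds.
4) k = -3 is in {-7, 2, -3, 0, -5} — holds.
5) f * n = 3 * 3 = 9 — holds.
6) values -3 < 3 < 11 — holds.
7) f^2 + m^2 = 3^2 + 2^2 = 9 + 4 = 13 — holds.
8) 3f - 3n = 3(3) - 3(3) = 0 — holds.
9) m = 2 = 2 (first disjunct) — holds.
10) n = 3, j = 11; 3 < 11 (want ≥) — does not hold.
11) 3 / 3 = 1, so 3 divides 3 — holds.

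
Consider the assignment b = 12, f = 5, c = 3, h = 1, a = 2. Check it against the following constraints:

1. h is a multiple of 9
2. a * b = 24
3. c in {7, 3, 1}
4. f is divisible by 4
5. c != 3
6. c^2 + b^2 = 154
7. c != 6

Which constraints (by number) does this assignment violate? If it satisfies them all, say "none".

The assignment fails constraints 1, 4, 5, 6.

1. 1 = 9*0 + 1, so 9 does not divide 1 — violated.
2. a * b = 2 * 12 = 24 — OK.
3. c = 3 is in {7, 3, 1} — OK.
4. 5 = 4*1 + 1, so 4 does not divide 5 — violated.
5. c = 3, but 3 is required to differ — violated.
6. c^2 + b^2 = 3^2 + 12^2 = 9 + 144 = 153, not 154 — violated.
7. c = 3, and 3 ≠ 6 — OK.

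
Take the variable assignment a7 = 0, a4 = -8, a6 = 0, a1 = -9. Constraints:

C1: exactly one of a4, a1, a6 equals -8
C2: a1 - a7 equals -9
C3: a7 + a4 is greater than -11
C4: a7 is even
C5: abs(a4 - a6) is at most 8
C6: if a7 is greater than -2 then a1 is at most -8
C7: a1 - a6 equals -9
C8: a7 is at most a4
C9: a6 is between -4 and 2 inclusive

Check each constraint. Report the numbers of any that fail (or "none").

C1: a4=-8, a1=-9, a6=0; 1 of them equals -8 — OK.
C2: a1 - a7 = -9 - 0 = -9 — OK.
C3: a7 + a4 = 0 + (-8) = -8; -8 > -11 — OK.
C4: a7 = 0 is even — OK.
C5: abs(-8 - 0) = 8; 8 ≤ 8 — OK.
C6: a7 = 0 > -2, so we need a1 ≤ -8; a1 = -9 ≤ -8 — OK.
C7: a1 - a6 = -9 - 0 = -9 — OK.
C8: a7 = 0, a4 = -8; 0 > -8 (want ≤) — violated.
C9: a6 = 0 lies in [-4, 2] — OK.

Violated: 8.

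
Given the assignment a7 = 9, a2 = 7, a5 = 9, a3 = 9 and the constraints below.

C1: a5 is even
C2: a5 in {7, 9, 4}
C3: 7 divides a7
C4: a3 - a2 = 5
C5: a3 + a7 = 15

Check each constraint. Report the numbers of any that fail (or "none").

C1: a5 = 9 is odd  ✘
C2: a5 = 9 is in {7, 9, 4}  ✔
C3: 9 = 7*1 + 2, so 7 does not divide 9  ✘
C4: a3 - a2 = 9 - 7 = 2, not 5  ✘
C5: a3 + a7 = 9 + 9 = 18, not 15  ✘

The assignment fails constraints 1, 3, 4, 5.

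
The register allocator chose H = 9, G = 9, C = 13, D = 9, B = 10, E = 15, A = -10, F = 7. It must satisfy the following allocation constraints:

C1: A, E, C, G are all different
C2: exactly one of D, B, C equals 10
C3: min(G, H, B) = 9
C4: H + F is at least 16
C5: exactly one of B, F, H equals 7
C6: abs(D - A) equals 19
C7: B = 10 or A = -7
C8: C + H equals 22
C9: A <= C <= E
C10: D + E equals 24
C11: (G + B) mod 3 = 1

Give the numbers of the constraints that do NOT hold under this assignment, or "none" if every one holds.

C1: values -10, 15, 13, 9 are pairwise distinct — satisfied.
C2: D=9, B=10, C=13; 1 of them equals 10 — satisfied.
C3: min(9, 9, 10) = 9 — satisfied.
C4: H + F = 9 + 7 = 16; 16 ≥ 16 — satisfied.
C5: B=10, F=7, H=9; 1 of them equals 7 — satisfied.
C6: abs(9 - (-10)) = 19 — satisfied.
C7: B = 10 = 10 (first disjunct) — satisfied.
C8: C + H = 13 + 9 = 22 — satisfied.
C9: values -10 <= 13 <= 15 — satisfied.
C10: D + E = 9 + 15 = 24 — satisfied.
C11: G + B = 19; 19 mod 3 = 1 — satisfied.

The assignment satisfies every constraint.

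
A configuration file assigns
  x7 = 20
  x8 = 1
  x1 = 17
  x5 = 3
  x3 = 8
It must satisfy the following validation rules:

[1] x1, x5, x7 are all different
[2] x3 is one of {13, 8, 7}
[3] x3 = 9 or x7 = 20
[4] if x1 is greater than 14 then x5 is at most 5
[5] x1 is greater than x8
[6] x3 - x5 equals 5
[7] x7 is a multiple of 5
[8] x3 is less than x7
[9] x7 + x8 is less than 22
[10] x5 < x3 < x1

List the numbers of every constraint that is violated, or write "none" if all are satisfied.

[1] values 17, 3, 20 are pairwise distinct — satisfied.
[2] x3 = 8 is in {13, 8, 7} — satisfied.
[3] x3 = 8 ≠ 9, but x7 = 20 = 20 (second disjunct) — satisfied.
[4] x1 = 17 > 14, so we need x5 ≤ 5; x5 = 3 ≤ 5 — satisfied.
[5] x1 = 17, x8 = 1; 17 > 1 — satisfied.
[6] x3 - x5 = 8 - 3 = 5 — satisfied.
[7] 20 / 5 = 4, so 5 divides 20 — satisfied.
[8] x3 = 8, x7 = 20; 8 < 20 — satisfied.
[9] x7 + x8 = 20 + 1 = 21; 21 < 22 — satisfied.
[10] values 3 < 8 < 17 — satisfied.

All constraints are satisfied.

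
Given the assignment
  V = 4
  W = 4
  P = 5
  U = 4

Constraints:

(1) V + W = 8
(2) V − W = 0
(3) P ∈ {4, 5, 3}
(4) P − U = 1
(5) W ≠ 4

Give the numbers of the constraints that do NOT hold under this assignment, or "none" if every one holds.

The assignment fails constraint 5.

(1) V + W = 4 + 4 = 8 — OK.
(2) V − W = 4 − 4 = 0 — OK.
(3) P = 5 is in {4, 5, 3} — OK.
(4) P − U = 5 − 4 = 1 — OK.
(5) W = 4, but 4 is required to differ — violated.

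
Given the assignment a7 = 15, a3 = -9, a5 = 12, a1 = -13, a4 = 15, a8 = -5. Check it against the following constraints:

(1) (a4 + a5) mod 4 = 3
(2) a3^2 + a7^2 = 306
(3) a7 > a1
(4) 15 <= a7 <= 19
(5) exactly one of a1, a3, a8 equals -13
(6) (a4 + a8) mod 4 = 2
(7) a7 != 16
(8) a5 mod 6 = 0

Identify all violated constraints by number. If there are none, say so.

(1) a4 + a5 = 27; 27 mod 4 = 3  true
(2) a3^2 + a7^2 = (-9)^2 + 15^2 = 81 + 225 = 306  true
(3) a7 = 15, a1 = -13; 15 > -13  true
(4) a7 = 15 lies in [15, 19]  true
(5) a1=-13, a3=-9, a8=-5; 1 of them equals -13  true
(6) a4 + a8 = 10; 10 mod 4 = 2  true
(7) a7 = 15, and 15 ≠ 16  true
(8) 12 mod 6 = 0  true

Yes — all constraints hold.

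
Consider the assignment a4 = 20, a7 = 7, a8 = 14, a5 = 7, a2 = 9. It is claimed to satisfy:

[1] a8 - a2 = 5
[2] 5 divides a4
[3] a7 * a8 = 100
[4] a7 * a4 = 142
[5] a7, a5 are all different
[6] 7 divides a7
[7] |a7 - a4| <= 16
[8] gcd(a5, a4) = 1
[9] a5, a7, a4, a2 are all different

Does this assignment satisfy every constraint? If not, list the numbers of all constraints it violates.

[1] a8 - a2 = 14 - 9 = 5  ✓
[2] 20 / 5 = 4, so 5 divides 20  ✓
[3] a7 * a8 = 7 * 14 = 98, not 100  ✗
[4] a7 * a4 = 7 * 20 = 140, not 142  ✗
[5] a7 = a5 = 7, not all different  ✗
[6] 7 / 7 = 1, so 7 divides 7  ✓
[7] |7 - 20| = 13; 13 ≤ 16  ✓
[8] gcd(7, 20) = 1  ✓
[9] a5 = a7 = 7, not all different  ✗

Violated: 3, 4, 5, and 9.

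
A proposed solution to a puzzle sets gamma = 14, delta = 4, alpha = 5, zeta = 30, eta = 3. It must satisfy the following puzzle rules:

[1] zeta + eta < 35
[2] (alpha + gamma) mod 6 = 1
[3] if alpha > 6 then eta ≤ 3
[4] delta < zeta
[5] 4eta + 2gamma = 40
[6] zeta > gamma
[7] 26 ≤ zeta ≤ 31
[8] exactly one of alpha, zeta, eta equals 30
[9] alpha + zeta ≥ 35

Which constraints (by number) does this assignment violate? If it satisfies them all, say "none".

None — every constraint holds.

[1] zeta + eta = 30 + 3 = 33; 33 < 35  holds
[2] alpha + gamma = 19; 19 mod 6 = 1  holds
[3] alpha = 5, not > 6; antecedent false, conditional vacuously true  holds
[4] delta = 4, zeta = 30; 4 < 30  holds
[5] 4eta + 2gamma = 4(3) + 2(14) = 40  holds
[6] zeta = 30, gamma = 14; 30 > 14  holds
[7] zeta = 30 lies in [26, 31]  holds
[8] alpha=5, zeta=30, eta=3; 1 of them equals 30  holds
[9] alpha + zeta = 5 + 30 = 35; 35 ≥ 35  holds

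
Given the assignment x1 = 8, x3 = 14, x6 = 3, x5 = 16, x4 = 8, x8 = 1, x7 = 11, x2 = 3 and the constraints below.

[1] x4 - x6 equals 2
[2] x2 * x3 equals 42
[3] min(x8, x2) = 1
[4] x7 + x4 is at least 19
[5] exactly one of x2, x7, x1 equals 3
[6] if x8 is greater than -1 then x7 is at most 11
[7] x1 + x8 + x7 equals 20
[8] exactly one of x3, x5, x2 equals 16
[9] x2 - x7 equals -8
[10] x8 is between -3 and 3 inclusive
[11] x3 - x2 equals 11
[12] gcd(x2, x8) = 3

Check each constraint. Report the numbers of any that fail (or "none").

[1] x4 - x6 = 8 - 3 = 5, not 2  false
[2] x2 * x3 = 3 * 14 = 42  true
[3] min(1, 3) = 1  true
[4] x7 + x4 = 11 + 8 = 19; 19 ≥ 19  true
[5] x2=3, x7=11, x1=8; 1 of them equals 3  true
[6] x8 = 1 > -1, so we need x7 ≤ 11; x7 = 11 ≤ 11  true
[7] x1 + x8 + x7 = 8 + 1 + 11 = 20  true
[8] x3=14, x5=16, x2=3; 1 of them equals 16  true
[9] x2 - x7 = 3 - 11 = -8  true
[10] x8 = 1 lies in [-3, 3]  true
[11] x3 - x2 = 14 - 3 = 11  true
[12] gcd(3, 1) = 1, not 3  false

Violated: 1, 12.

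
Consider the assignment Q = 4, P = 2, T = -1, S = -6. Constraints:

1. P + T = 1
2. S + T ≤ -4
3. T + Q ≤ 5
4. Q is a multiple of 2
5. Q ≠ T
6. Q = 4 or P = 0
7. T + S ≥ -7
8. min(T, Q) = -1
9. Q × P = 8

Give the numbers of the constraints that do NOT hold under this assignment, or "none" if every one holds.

1. P + T = 2 + (-1) = 1  OK
2. S + T = -6 + (-1) = -7; -7 ≤ -4  OK
3. T + Q = -1 + 4 = 3; 3 ≤ 5  OK
4. 4 / 2 = 2, so 2 divides 4  OK
5. Q = 4, T = -1; distinct  OK
6. Q = 4 = 4 (first disjunct)  OK
7. T + S = -1 + (-6) = -7; -7 ≥ -7  OK
8. min(-1, 4) = -1  OK
9. Q × P = 4 × 2 = 8  OK

All constraints are satisfied.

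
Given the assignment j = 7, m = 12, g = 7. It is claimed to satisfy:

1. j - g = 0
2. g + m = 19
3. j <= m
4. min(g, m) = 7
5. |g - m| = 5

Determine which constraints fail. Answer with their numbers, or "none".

1. j - g = 7 - 7 = 0  ✔
2. g + m = 7 + 12 = 19  ✔
3. j = 7, m = 12; 7 ≤ 12  ✔
4. min(7, 12) = 7  ✔
5. |7 - 12| = 5  ✔

None — every constraint holds.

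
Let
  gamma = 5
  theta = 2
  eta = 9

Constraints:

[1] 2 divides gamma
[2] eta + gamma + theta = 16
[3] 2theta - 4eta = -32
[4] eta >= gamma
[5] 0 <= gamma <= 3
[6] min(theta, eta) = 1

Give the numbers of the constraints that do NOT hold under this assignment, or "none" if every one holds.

[1] 5 = 2*2 + 1, so 2 does not divide 5 — violated.
[2] eta + gamma + theta = 9 + 5 + 2 = 16 — satisfied.
[3] 2theta - 4eta = 2(2) - 4(9) = -32 — satisfied.
[4] eta = 9, gamma = 5; 9 ≥ 5 — satisfied.
[5] gamma = 5 is outside [0, 3] — violated.
[6] min(2, 9) = 2, not 1 — violated.

Violated: 1, 5, and 6.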